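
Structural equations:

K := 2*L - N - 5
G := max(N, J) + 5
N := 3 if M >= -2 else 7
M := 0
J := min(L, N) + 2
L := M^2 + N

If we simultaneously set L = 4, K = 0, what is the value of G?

10

The joint intervention fixes L = 4, K = 0, removing each variable's own equation.
N = 3 if M >= -2 else 7  [with M=0]  = 3
J = min(L, N) + 2  [with L=4, N=3]  = 5
G = max(N, J) + 5  [with N=3, J=5]  = 10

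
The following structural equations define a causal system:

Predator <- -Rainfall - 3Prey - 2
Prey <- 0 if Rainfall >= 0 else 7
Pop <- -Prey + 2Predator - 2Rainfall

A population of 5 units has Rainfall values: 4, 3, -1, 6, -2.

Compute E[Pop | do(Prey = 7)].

do(Prey=7) breaks Prey's dependence on Rainfall. With Prey=7 fixed, Pop across the units is -69, -65, -49, -77, -45, mean -61.

-61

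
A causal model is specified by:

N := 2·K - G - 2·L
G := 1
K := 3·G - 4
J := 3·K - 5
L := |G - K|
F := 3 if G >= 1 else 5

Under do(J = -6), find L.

do(J=-6) replaces the equation J := 3·K - 5 with the constant J = -6.
L is not downstream of the intervention, so its value is determined by the original equations.
K = 3·G - 4  [with G=1]  = -1
L = |G - K|  [with G=1, K=-1]  = 2

2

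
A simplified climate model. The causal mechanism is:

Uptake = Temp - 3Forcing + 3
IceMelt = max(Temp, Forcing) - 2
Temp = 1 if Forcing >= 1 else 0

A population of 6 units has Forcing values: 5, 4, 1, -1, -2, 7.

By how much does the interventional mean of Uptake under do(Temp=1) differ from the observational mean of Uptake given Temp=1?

5.75

Every unit gets Temp=1 under the intervention. Uptake values become -11, -8, 1, 7, 10, -17; E[Uptake|do(Temp=1)] = -3.
Observing Temp=1 restricts to units where Temp's equation naturally yields 1: Forcing ∈ {5, 4, 1, 7}. In that subpopulation Uptake = -11, -8, 1, -17, mean -8.75.
Difference = -3 − (-8.75) = 5.75.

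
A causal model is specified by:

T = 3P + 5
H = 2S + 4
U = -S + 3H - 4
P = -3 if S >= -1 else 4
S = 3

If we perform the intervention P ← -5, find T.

Intervening sets P = -5 and removes its equation (P = -3 if S >= -1 else 4).
T = 3P + 5  [with P=-5]  = -10

-10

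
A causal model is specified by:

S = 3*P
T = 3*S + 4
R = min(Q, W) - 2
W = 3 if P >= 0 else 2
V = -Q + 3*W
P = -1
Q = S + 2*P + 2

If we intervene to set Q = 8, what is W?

2

Under do(Q=8), the mechanism Q = S + 2*P + 2 is discarded; Q is fixed at 8.
No directed path runs from Q to W, so W keeps its natural value.
W = 3 if P >= 0 else 2  [with P=-1]  = 2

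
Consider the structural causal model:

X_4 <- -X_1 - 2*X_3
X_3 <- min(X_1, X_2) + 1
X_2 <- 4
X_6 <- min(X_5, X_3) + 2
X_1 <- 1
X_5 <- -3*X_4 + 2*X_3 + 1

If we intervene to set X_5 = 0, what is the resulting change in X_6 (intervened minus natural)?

-2

The intervention breaks the incoming arrows to X_5: X_5 <- -3*X_4 + 2*X_3 + 1 no longer applies, and X_5 = 0.
X_3 = min(X_1, X_2) + 1  [with X_1=1, X_2=4]  = 2
X_6 = min(X_5, X_3) + 2  [with X_5=0, X_3=2]  = 2
Without intervention: X_3 = min(X_1, X_2) + 1  [with X_1=1, X_2=4]  = 2; X_4 = -X_1 - 2*X_3  [with X_1=1, X_3=2]  = -5; X_5 = -3*X_4 + 2*X_3 + 1  [with X_4=-5, X_3=2]  = 20; X_6 = min(X_5, X_3) + 2  [with X_5=20, X_3=2]  = 4.
Change = 2 − 4 = -2.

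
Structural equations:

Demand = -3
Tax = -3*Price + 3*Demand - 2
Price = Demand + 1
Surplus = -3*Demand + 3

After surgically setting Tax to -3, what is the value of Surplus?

The intervention breaks the incoming arrows to Tax: Tax = -3*Price + 3*Demand - 2 no longer applies, and Tax = -3.
Surplus is not downstream of the intervention, so its value is determined by the original equations.
Surplus = -3*Demand + 3  [with Demand=-3]  = 12

12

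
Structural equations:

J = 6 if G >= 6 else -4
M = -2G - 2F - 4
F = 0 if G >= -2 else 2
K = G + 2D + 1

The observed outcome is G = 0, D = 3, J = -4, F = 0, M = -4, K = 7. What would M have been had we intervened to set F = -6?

8

Intervening sets F = -6 and removes its equation (F = 0 if G >= -2 else 2).
M = -2G - 2F - 4  [with G=0, F=-6]  = 8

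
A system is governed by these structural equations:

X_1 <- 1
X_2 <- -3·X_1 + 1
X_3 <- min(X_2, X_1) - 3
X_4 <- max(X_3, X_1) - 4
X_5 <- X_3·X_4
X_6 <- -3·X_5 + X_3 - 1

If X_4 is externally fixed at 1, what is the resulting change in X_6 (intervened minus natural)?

60

Under do(X_4=1), the mechanism X_4 <- max(X_3, X_1) - 4 is discarded; X_4 is fixed at 1.
X_2 = -3·X_1 + 1  [with X_1=1]  = -2
X_3 = min(X_2, X_1) - 3  [with X_2=-2, X_1=1]  = -5
X_5 = X_3·X_4  [with X_3=-5, X_4=1]  = -5
X_6 = -3·X_5 + X_3 - 1  [with X_5=-5, X_3=-5]  = 9
Without intervention: X_2 = -3·X_1 + 1  [with X_1=1]  = -2; X_3 = min(X_2, X_1) - 3  [with X_2=-2, X_1=1]  = -5; X_4 = max(X_3, X_1) - 4  [with X_3=-5, X_1=1]  = -3; X_5 = X_3·X_4  [with X_3=-5, X_4=-3]  = 15; X_6 = -3·X_5 + X_3 - 1  [with X_5=15, X_3=-5]  = -51.
Change = 9 − (-51) = 60.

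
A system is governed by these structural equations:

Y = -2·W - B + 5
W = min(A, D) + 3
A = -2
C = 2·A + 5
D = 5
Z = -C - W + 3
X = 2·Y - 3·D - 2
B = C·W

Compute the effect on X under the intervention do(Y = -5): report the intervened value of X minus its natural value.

-14

Intervening sets Y = -5 and removes its equation (Y = -2·W - B + 5).
X = 2·Y - 3·D - 2  [with Y=-5, D=5]  = -27
Without intervention: C = 2·A + 5  [with A=-2]  = 1; W = min(A, D) + 3  [with A=-2, D=5]  = 1; B = C·W  [with C=1, W=1]  = 1; Y = -2·W - B + 5  [with W=1, B=1]  = 2; X = 2·Y - 3·D - 2  [with Y=2, D=5]  = -13.
Change = -27 − (-13) = -14.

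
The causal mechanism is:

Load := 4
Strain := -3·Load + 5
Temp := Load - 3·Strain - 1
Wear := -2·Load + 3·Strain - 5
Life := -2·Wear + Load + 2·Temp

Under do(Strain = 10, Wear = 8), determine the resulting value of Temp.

The joint intervention fixes Strain = 10, Wear = 8, removing each variable's own equation.
Temp = Load - 3·Strain - 1  [with Load=4, Strain=10]  = -27

-27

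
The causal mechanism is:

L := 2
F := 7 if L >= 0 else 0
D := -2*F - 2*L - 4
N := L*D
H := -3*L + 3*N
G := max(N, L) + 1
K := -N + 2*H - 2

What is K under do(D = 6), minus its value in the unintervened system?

280

The intervention breaks the incoming arrows to D: D := -2*F - 2*L - 4 no longer applies, and D = 6.
N = L*D  [with L=2, D=6]  = 12
H = -3*L + 3*N  [with L=2, N=12]  = 30
K = -N + 2*H - 2  [with N=12, H=30]  = 46
Without intervention: F = 7 if L >= 0 else 0  [with L=2]  = 7; D = -2*F - 2*L - 4  [with F=7, L=2]  = -22; N = L*D  [with L=2, D=-22]  = -44; H = -3*L + 3*N  [with L=2, N=-44]  = -138; K = -N + 2*H - 2  [with N=-44, H=-138]  = -234.
Change = 46 − (-234) = 280.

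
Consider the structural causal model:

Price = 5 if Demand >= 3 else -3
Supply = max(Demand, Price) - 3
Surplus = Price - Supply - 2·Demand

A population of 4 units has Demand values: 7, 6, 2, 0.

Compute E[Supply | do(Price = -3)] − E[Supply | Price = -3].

do(Price=-3) breaks Price's dependence on Demand. With Price=-3 fixed, Supply across the units is 4, 3, -1, -3, mean 0.75.
Observing Price=-3 restricts to units where Price's equation naturally yields -3: Demand ∈ {2, 0}. In that subpopulation Supply = -1, -3, mean -2.
Difference = 0.75 − (-2) = 2.75.

2.75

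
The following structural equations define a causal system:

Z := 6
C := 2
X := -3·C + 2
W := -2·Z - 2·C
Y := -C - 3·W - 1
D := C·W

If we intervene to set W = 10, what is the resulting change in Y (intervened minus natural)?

-78

Intervening sets W = 10 and removes its equation (W := -2·Z - 2·C).
Y = -C - 3·W - 1  [with C=2, W=10]  = -33
Without intervention: W = -2·Z - 2·C  [with Z=6, C=2]  = -16; Y = -C - 3·W - 1  [with C=2, W=-16]  = 45.
Change = -33 − 45 = -78.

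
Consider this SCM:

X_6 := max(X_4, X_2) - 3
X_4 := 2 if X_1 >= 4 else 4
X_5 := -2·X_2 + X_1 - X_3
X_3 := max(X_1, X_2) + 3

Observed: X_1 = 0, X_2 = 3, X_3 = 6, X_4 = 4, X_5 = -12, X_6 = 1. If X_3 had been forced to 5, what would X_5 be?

do(X_3=5) replaces the equation X_3 := max(X_1, X_2) + 3 with the constant X_3 = 5.
X_5 = -2·X_2 + X_1 - X_3  [with X_2=3, X_1=0, X_3=5]  = -11

-11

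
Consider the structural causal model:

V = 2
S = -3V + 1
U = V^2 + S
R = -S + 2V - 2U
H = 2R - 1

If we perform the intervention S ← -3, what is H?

9

do(S=-3) replaces the equation S = -3V + 1 with the constant S = -3.
U = V^2 + S  [with V=2, S=-3]  = 1
R = -S + 2V - 2U  [with S=-3, V=2, U=1]  = 5
H = 2R - 1  [with R=5]  = 9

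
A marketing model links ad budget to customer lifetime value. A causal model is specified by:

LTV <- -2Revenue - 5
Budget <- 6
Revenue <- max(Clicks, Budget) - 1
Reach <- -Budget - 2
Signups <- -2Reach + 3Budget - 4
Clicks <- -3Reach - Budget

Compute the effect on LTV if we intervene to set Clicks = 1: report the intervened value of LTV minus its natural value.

The intervention breaks the incoming arrows to Clicks: Clicks <- -3Reach - Budget no longer applies, and Clicks = 1.
Revenue = max(Clicks, Budget) - 1  [with Clicks=1, Budget=6]  = 5
LTV = -2Revenue - 5  [with Revenue=5]  = -15
Without intervention: Reach = -Budget - 2  [with Budget=6]  = -8; Clicks = -3Reach - Budget  [with Reach=-8, Budget=6]  = 18; Revenue = max(Clicks, Budget) - 1  [with Clicks=18, Budget=6]  = 17; LTV = -2Revenue - 5  [with Revenue=17]  = -39.
Change = -15 − (-39) = 24.

24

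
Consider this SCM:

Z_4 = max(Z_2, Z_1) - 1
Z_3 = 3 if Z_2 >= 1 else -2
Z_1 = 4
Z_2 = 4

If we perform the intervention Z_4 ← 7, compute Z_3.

Under do(Z_4=7), the mechanism Z_4 = max(Z_2, Z_1) - 1 is discarded; Z_4 is fixed at 7.
Since Z_3 is not a descendant of the intervened variable, it is unaffected.
Z_3 = 3 if Z_2 >= 1 else -2  [with Z_2=4]  = 3

3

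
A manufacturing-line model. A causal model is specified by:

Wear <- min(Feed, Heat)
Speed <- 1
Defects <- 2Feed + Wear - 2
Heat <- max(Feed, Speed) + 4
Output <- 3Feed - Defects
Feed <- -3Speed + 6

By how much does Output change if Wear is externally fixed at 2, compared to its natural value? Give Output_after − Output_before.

1

Under do(Wear=2), the mechanism Wear <- min(Feed, Heat) is discarded; Wear is fixed at 2.
Feed = -3Speed + 6  [with Speed=1]  = 3
Defects = 2Feed + Wear - 2  [with Feed=3, Wear=2]  = 6
Output = 3Feed - Defects  [with Feed=3, Defects=6]  = 3
Without intervention: Feed = -3Speed + 6  [with Speed=1]  = 3; Heat = max(Feed, Speed) + 4  [with Feed=3, Speed=1]  = 7; Wear = min(Feed, Heat)  [with Feed=3, Heat=7]  = 3; Defects = 2Feed + Wear - 2  [with Feed=3, Wear=3]  = 7; Output = 3Feed - Defects  [with Feed=3, Defects=7]  = 2.
Change = 3 − 2 = 1.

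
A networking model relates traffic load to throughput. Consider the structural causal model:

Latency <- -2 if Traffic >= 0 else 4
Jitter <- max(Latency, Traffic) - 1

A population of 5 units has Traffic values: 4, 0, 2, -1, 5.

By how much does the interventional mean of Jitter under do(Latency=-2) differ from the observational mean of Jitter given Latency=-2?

Every unit gets Latency=-2 under the intervention. Jitter values become 3, -1, 1, -2, 4; E[Jitter|do(Latency=-2)] = 1.
E[Jitter|Latency=-2] averages over only the 4 units with Latency=-2 (Traffic = 4, 0, 2, 5): Jitter = 3, -1, 1, 4, mean 1.75.
Difference = 1 − 1.75 = -0.75.

-0.75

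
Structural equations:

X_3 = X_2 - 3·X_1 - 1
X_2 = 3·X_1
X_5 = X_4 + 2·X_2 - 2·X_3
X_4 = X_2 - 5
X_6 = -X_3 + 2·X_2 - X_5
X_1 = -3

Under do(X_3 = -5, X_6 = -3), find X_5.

-22

The joint intervention fixes X_3 = -5, X_6 = -3, removing each variable's own equation.
X_2 = 3·X_1  [with X_1=-3]  = -9
X_4 = X_2 - 5  [with X_2=-9]  = -14
X_5 = X_4 + 2·X_2 - 2·X_3  [with X_4=-14, X_2=-9, X_3=-5]  = -22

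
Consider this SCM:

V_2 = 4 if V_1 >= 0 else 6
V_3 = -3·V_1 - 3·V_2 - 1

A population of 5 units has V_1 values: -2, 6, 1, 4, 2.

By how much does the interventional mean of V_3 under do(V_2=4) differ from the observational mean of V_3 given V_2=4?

Every unit gets V_2=4 under the intervention. V_3 values become -7, -31, -16, -25, -19; E[V_3|do(V_2=4)] = -19.6.
E[V_3|V_2=4] averages over only the 4 units with V_2=4 (V_1 = 6, 1, 4, 2): V_3 = -31, -16, -25, -19, mean -22.75.
Difference = -19.6 − (-22.75) = 3.15.

3.15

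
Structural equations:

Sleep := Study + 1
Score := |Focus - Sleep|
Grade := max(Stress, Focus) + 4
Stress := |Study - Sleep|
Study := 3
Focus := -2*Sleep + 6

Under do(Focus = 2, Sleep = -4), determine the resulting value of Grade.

11

The joint intervention fixes Focus = 2, Sleep = -4, removing each variable's own equation.
Stress = |Study - Sleep|  [with Study=3, Sleep=-4]  = 7
Grade = max(Stress, Focus) + 4  [with Stress=7, Focus=2]  = 11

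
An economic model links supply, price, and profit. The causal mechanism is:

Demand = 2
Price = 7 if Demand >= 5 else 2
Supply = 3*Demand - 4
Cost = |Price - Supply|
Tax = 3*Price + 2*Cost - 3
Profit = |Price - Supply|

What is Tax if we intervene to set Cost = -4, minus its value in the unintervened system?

-8

Intervening sets Cost = -4 and removes its equation (Cost = |Price - Supply|).
Price = 7 if Demand >= 5 else 2  [with Demand=2]  = 2
Tax = 3*Price + 2*Cost - 3  [with Price=2, Cost=-4]  = -5
Without intervention: Price = 7 if Demand >= 5 else 2  [with Demand=2]  = 2; Supply = 3*Demand - 4  [with Demand=2]  = 2; Cost = |Price - Supply|  [with Price=2, Supply=2]  = 0; Tax = 3*Price + 2*Cost - 3  [with Price=2, Cost=0]  = 3.
Change = -5 − 3 = -8.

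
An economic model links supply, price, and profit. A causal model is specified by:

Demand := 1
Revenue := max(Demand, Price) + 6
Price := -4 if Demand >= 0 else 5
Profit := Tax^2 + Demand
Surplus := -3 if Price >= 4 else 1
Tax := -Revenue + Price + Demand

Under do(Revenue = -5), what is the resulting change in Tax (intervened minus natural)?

12

The intervention breaks the incoming arrows to Revenue: Revenue := max(Demand, Price) + 6 no longer applies, and Revenue = -5.
Price = -4 if Demand >= 0 else 5  [with Demand=1]  = -4
Tax = -Revenue + Price + Demand  [with Revenue=-5, Price=-4, Demand=1]  = 2
Without intervention: Price = -4 if Demand >= 0 else 5  [with Demand=1]  = -4; Revenue = max(Demand, Price) + 6  [with Demand=1, Price=-4]  = 7; Tax = -Revenue + Price + Demand  [with Revenue=7, Price=-4, Demand=1]  = -10.
Change = 2 − (-10) = 12.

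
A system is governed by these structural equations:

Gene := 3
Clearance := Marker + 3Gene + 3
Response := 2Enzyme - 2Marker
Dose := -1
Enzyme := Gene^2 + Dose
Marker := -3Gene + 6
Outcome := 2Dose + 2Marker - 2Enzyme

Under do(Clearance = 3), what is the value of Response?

do(Clearance=3) replaces the equation Clearance := Marker + 3Gene + 3 with the constant Clearance = 3.
Since Response is not a descendant of the intervened variable, it is unaffected.
Enzyme = Gene^2 + Dose  [with Gene=3, Dose=-1]  = 8
Marker = -3Gene + 6  [with Gene=3]  = -3
Response = 2Enzyme - 2Marker  [with Enzyme=8, Marker=-3]  = 22

22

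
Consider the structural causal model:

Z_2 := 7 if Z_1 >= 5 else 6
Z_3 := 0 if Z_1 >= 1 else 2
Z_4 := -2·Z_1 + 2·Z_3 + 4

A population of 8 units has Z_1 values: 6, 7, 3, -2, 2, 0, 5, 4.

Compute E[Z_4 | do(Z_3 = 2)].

1.75

Every unit gets Z_3=2 under the intervention. Z_4 values become -4, -6, 2, 12, 4, 8, -2, 0; E[Z_4|do(Z_3=2)] = 1.75.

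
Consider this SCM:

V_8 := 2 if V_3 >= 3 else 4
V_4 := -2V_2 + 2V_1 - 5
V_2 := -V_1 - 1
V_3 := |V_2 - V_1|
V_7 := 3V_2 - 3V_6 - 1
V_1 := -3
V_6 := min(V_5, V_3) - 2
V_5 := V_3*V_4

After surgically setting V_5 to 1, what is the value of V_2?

Under do(V_5=1), the mechanism V_5 := V_3*V_4 is discarded; V_5 is fixed at 1.
No directed path runs from V_5 to V_2, so V_2 keeps its natural value.
V_2 = -V_1 - 1  [with V_1=-3]  = 2

2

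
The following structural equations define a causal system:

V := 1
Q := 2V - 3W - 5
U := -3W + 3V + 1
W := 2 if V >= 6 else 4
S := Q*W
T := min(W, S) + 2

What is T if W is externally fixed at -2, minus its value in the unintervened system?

54

do(W=-2) replaces the equation W := 2 if V >= 6 else 4 with the constant W = -2.
Q = 2V - 3W - 5  [with V=1, W=-2]  = 3
S = Q*W  [with Q=3, W=-2]  = -6
T = min(W, S) + 2  [with W=-2, S=-6]  = -4
Without intervention: W = 2 if V >= 6 else 4  [with V=1]  = 4; Q = 2V - 3W - 5  [with V=1, W=4]  = -15; S = Q*W  [with Q=-15, W=4]  = -60; T = min(W, S) + 2  [with W=4, S=-60]  = -58.
Change = -4 − (-58) = 54.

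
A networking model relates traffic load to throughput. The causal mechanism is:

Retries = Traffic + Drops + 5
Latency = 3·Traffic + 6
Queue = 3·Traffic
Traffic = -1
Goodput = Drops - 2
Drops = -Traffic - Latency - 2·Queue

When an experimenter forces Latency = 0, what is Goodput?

5

Under do(Latency=0), the mechanism Latency = 3·Traffic + 6 is discarded; Latency is fixed at 0.
Queue = 3·Traffic  [with Traffic=-1]  = -3
Drops = -Traffic - Latency - 2·Queue  [with Traffic=-1, Latency=0, Queue=-3]  = 7
Goodput = Drops - 2  [with Drops=7]  = 5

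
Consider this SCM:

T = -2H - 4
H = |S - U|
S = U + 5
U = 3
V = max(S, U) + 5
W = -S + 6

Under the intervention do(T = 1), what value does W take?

-2

do(T=1) replaces the equation T = -2H - 4 with the constant T = 1.
W is not downstream of the intervention, so its value is determined by the original equations.
S = U + 5  [with U=3]  = 8
W = -S + 6  [with S=8]  = -2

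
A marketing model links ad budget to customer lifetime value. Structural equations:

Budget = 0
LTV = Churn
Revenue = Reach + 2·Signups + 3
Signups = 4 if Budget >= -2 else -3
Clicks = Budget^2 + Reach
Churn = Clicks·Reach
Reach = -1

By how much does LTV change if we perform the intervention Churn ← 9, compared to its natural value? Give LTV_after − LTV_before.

8

Under do(Churn=9), the mechanism Churn = Clicks·Reach is discarded; Churn is fixed at 9.
LTV = Churn  [with Churn=9]  = 9
Without intervention: Clicks = Budget^2 + Reach  [with Budget=0, Reach=-1]  = -1; Churn = Clicks·Reach  [with Clicks=-1, Reach=-1]  = 1; LTV = Churn  [with Churn=1]  = 1.
Change = 9 − 1 = 8.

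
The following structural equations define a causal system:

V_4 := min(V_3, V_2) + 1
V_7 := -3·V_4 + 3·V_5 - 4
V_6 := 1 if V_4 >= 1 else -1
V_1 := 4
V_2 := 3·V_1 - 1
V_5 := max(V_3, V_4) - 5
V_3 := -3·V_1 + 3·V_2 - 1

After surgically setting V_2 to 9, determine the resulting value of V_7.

Under do(V_2=9), the mechanism V_2 := 3·V_1 - 1 is discarded; V_2 is fixed at 9.
V_3 = -3·V_1 + 3·V_2 - 1  [with V_1=4, V_2=9]  = 14
V_4 = min(V_3, V_2) + 1  [with V_3=14, V_2=9]  = 10
V_5 = max(V_3, V_4) - 5  [with V_3=14, V_4=10]  = 9
V_7 = -3·V_4 + 3·V_5 - 4  [with V_4=10, V_5=9]  = -7

-7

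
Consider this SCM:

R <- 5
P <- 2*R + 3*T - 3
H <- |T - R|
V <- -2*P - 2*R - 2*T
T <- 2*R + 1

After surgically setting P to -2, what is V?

The intervention breaks the incoming arrows to P: P <- 2*R + 3*T - 3 no longer applies, and P = -2.
T = 2*R + 1  [with R=5]  = 11
V = -2*P - 2*R - 2*T  [with P=-2, R=5, T=11]  = -28

-28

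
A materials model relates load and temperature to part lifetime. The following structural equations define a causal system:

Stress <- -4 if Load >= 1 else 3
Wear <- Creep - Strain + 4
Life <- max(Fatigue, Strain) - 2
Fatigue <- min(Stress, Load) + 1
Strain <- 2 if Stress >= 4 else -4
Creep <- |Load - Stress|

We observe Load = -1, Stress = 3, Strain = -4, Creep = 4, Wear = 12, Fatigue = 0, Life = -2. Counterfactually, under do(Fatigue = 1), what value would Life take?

Intervening sets Fatigue = 1 and removes its equation (Fatigue <- min(Stress, Load) + 1).
Stress = -4 if Load >= 1 else 3  [with Load=-1]  = 3
Strain = 2 if Stress >= 4 else -4  [with Stress=3]  = -4
Life = max(Fatigue, Strain) - 2  [with Fatigue=1, Strain=-4]  = -1

-1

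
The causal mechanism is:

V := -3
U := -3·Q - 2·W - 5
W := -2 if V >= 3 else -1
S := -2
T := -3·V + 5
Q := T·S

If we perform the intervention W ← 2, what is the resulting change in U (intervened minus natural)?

-6

The intervention breaks the incoming arrows to W: W := -2 if V >= 3 else -1 no longer applies, and W = 2.
T = -3·V + 5  [with V=-3]  = 14
Q = T·S  [with T=14, S=-2]  = -28
U = -3·Q - 2·W - 5  [with Q=-28, W=2]  = 75
Without intervention: T = -3·V + 5  [with V=-3]  = 14; Q = T·S  [with T=14, S=-2]  = -28; W = -2 if V >= 3 else -1  [with V=-3]  = -1; U = -3·Q - 2·W - 5  [with Q=-28, W=-1]  = 81.
Change = 75 − 81 = -6.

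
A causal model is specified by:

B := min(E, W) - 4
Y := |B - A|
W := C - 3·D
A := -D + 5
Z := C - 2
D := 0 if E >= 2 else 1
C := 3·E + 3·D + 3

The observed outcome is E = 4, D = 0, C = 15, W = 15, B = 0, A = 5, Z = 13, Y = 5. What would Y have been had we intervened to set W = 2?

7

do(W=2) replaces the equation W := C - 3·D with the constant W = 2.
D = 0 if E >= 2 else 1  [with E=4]  = 0
B = min(E, W) - 4  [with E=4, W=2]  = -2
A = -D + 5  [with D=0]  = 5
Y = |B - A|  [with B=-2, A=5]  = 7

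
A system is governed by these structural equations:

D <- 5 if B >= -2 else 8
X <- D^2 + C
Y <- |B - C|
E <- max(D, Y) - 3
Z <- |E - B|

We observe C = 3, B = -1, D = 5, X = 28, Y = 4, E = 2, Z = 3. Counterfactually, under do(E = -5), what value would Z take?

Intervening sets E = -5 and removes its equation (E <- max(D, Y) - 3).
Z = |E - B|  [with E=-5, B=-1]  = 4

4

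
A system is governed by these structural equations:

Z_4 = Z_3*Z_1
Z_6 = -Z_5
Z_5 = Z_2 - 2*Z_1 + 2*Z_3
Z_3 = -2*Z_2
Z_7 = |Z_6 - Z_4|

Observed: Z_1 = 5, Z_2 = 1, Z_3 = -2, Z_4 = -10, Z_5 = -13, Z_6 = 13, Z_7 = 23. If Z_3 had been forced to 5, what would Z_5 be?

1

do(Z_3=5) replaces the equation Z_3 = -2*Z_2 with the constant Z_3 = 5.
Z_5 = Z_2 - 2*Z_1 + 2*Z_3  [with Z_2=1, Z_1=5, Z_3=5]  = 1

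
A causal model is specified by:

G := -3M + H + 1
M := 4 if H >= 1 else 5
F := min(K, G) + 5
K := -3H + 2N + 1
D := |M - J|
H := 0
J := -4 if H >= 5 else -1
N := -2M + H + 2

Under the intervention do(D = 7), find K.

-15

The intervention breaks the incoming arrows to D: D := |M - J| no longer applies, and D = 7.
K is not downstream of the intervention, so its value is determined by the original equations.
M = 4 if H >= 1 else 5  [with H=0]  = 5
N = -2M + H + 2  [with M=5, H=0]  = -8
K = -3H + 2N + 1  [with H=0, N=-8]  = -15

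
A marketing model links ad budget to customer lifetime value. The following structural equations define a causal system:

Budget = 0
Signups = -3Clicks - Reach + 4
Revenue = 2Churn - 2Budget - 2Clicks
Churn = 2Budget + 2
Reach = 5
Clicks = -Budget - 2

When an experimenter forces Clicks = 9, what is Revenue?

The intervention breaks the incoming arrows to Clicks: Clicks = -Budget - 2 no longer applies, and Clicks = 9.
Churn = 2Budget + 2  [with Budget=0]  = 2
Revenue = 2Churn - 2Budget - 2Clicks  [with Churn=2, Budget=0, Clicks=9]  = -14

-14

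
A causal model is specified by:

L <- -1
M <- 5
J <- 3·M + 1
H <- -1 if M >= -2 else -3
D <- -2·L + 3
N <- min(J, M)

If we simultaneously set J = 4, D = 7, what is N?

4

Setting J = 4, D = 7 by intervention discards those variables' equations.
N = min(J, M)  [with J=4, M=5]  = 4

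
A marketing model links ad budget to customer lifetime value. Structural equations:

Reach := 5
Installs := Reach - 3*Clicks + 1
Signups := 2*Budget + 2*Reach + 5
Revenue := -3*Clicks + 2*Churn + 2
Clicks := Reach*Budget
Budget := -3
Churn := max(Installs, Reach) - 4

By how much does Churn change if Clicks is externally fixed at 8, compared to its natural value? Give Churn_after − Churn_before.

The intervention breaks the incoming arrows to Clicks: Clicks := Reach*Budget no longer applies, and Clicks = 8.
Installs = Reach - 3*Clicks + 1  [with Reach=5, Clicks=8]  = -18
Churn = max(Installs, Reach) - 4  [with Installs=-18, Reach=5]  = 1
Without intervention: Clicks = Reach*Budget  [with Reach=5, Budget=-3]  = -15; Installs = Reach - 3*Clicks + 1  [with Reach=5, Clicks=-15]  = 51; Churn = max(Installs, Reach) - 4  [with Installs=51, Reach=5]  = 47.
Change = 1 − 47 = -46.

-46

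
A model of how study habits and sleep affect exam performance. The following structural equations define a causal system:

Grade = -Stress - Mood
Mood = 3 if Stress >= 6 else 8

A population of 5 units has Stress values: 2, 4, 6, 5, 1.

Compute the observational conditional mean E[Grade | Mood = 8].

E[Grade|Mood=8] averages over only the 4 units with Mood=8 (Stress = 2, 4, 5, 1): Grade = -10, -12, -13, -9, mean -11.

-11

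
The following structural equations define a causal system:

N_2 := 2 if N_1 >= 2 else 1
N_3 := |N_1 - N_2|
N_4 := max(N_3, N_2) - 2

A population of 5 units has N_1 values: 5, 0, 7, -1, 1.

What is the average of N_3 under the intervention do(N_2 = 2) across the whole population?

Every unit gets N_2=2 under the intervention. N_3 values become 3, 2, 5, 3, 1; E[N_3|do(N_2=2)] = 2.8.

2.8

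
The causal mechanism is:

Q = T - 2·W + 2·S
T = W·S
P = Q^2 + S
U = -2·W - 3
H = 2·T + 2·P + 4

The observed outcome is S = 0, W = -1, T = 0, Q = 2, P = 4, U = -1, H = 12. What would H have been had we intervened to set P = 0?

Under do(P=0), the mechanism P = Q^2 + S is discarded; P is fixed at 0.
T = W·S  [with W=-1, S=0]  = 0
H = 2·T + 2·P + 4  [with T=0, P=0]  = 4

4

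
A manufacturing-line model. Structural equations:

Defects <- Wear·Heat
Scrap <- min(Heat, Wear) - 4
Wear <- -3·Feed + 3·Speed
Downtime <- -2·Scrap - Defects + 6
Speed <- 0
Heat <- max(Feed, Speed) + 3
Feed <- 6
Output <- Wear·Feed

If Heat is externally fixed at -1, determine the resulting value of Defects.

do(Heat=-1) replaces the equation Heat <- max(Feed, Speed) + 3 with the constant Heat = -1.
Wear = -3·Feed + 3·Speed  [with Feed=6, Speed=0]  = -18
Defects = Wear·Heat  [with Wear=-18, Heat=-1]  = 18

18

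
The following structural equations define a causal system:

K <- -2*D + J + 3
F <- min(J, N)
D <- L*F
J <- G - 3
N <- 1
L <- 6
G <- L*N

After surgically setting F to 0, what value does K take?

Under do(F=0), the mechanism F <- min(J, N) is discarded; F is fixed at 0.
G = L*N  [with L=6, N=1]  = 6
J = G - 3  [with G=6]  = 3
D = L*F  [with L=6, F=0]  = 0
K = -2*D + J + 3  [with D=0, J=3]  = 6

6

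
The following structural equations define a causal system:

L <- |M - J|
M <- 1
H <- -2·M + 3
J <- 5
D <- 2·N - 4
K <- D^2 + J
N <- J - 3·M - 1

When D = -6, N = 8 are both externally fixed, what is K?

The joint intervention fixes D = -6, N = 8, removing each variable's own equation.
K = D^2 + J  [with D=-6, J=5]  = 41

41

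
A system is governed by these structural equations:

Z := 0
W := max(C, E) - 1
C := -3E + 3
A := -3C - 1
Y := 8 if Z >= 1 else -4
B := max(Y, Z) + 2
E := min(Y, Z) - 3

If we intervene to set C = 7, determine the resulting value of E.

Under do(C=7), the mechanism C := -3E + 3 is discarded; C is fixed at 7.
Since E is not a descendant of the intervened variable, it is unaffected.
Y = 8 if Z >= 1 else -4  [with Z=0]  = -4
E = min(Y, Z) - 3  [with Y=-4, Z=0]  = -7

-7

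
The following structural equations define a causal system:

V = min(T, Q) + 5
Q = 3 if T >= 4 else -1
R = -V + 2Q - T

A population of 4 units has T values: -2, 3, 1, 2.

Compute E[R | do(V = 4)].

-7

Under do(V=4), V's equation is replaced by V=4 for every unit. Per-unit R: -4, -9, -7, -8. Mean = -7.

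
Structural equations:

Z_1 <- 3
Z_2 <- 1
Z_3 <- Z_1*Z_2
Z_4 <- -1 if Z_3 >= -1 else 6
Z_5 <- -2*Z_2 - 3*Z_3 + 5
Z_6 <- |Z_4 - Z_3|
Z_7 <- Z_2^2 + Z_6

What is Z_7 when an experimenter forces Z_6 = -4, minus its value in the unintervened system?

-8

Intervening sets Z_6 = -4 and removes its equation (Z_6 <- |Z_4 - Z_3|).
Z_7 = Z_2^2 + Z_6  [with Z_2=1, Z_6=-4]  = -3
Without intervention: Z_3 = Z_1*Z_2  [with Z_1=3, Z_2=1]  = 3; Z_4 = -1 if Z_3 >= -1 else 6  [with Z_3=3]  = -1; Z_6 = |Z_4 - Z_3|  [with Z_4=-1, Z_3=3]  = 4; Z_7 = Z_2^2 + Z_6  [with Z_2=1, Z_6=4]  = 5.
Change = -3 − 5 = -8.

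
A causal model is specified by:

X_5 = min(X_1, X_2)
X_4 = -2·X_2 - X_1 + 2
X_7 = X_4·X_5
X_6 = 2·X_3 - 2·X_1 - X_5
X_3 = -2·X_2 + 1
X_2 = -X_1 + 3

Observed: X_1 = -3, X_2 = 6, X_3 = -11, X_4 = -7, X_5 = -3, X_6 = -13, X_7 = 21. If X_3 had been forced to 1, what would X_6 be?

The intervention breaks the incoming arrows to X_3: X_3 = -2·X_2 + 1 no longer applies, and X_3 = 1.
X_2 = -X_1 + 3  [with X_1=-3]  = 6
X_5 = min(X_1, X_2)  [with X_1=-3, X_2=6]  = -3
X_6 = 2·X_3 - 2·X_1 - X_5  [with X_3=1, X_1=-3, X_5=-3]  = 11

11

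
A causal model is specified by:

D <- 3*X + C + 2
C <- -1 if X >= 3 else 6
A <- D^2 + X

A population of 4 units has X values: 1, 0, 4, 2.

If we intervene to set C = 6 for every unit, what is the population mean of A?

The intervention sets C=6 in all 4 units regardless of X. Recomputing A per unit gives 122, 64, 404, 198; average 197.

197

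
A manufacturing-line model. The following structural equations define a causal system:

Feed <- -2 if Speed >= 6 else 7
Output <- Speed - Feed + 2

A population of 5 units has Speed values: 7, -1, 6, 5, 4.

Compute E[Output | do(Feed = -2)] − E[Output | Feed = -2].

do(Feed=-2) breaks Feed's dependence on Speed. With Feed=-2 fixed, Output across the units is 11, 3, 10, 9, 8, mean 8.2.
Conditioning on Feed=-2 selects the 2 unit(s) with Speed ∈ {7, 6}. Their Output values: 11, 10. Mean = 10.5.
Difference = 8.2 − 10.5 = -2.3.

-2.3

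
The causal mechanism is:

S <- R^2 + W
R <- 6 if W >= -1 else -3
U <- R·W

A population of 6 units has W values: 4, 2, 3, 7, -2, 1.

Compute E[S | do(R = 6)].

Under do(R=6), R's equation is replaced by R=6 for every unit. Per-unit S: 40, 38, 39, 43, 34, 37. Mean = 38.5.

38.5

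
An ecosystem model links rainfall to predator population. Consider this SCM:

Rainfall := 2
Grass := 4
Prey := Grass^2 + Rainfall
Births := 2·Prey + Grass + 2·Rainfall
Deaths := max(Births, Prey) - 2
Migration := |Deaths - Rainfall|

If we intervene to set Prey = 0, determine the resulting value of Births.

8

The intervention breaks the incoming arrows to Prey: Prey := Grass^2 + Rainfall no longer applies, and Prey = 0.
Births = 2·Prey + Grass + 2·Rainfall  [with Prey=0, Grass=4, Rainfall=2]  = 8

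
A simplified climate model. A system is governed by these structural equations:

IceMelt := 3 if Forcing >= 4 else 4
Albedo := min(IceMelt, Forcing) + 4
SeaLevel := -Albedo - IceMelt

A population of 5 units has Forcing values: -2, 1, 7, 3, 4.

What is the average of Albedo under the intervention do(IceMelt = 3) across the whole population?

5.6

The intervention sets IceMelt=3 in all 5 units regardless of Forcing. Recomputing Albedo per unit gives 2, 5, 7, 7, 7; average 5.6.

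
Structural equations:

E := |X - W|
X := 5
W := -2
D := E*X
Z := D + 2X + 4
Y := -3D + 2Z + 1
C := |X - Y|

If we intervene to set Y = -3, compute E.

7

do(Y=-3) replaces the equation Y := -3D + 2Z + 1 with the constant Y = -3.
E is not downstream of the intervention, so its value is determined by the original equations.
E = |X - W|  [with X=5, W=-2]  = 7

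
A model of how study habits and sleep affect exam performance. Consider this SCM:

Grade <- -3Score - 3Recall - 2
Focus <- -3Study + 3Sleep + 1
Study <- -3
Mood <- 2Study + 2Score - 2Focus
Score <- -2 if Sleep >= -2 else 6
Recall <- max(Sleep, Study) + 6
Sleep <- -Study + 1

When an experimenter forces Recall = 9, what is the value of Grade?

-23

Intervening sets Recall = 9 and removes its equation (Recall <- max(Sleep, Study) + 6).
Sleep = -Study + 1  [with Study=-3]  = 4
Score = -2 if Sleep >= -2 else 6  [with Sleep=4]  = -2
Grade = -3Score - 3Recall - 2  [with Score=-2, Recall=9]  = -23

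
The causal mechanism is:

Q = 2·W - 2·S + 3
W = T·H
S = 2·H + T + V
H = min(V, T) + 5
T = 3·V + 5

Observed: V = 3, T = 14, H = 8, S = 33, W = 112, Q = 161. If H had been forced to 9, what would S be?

The intervention breaks the incoming arrows to H: H = min(V, T) + 5 no longer applies, and H = 9.
T = 3·V + 5  [with V=3]  = 14
S = 2·H + T + V  [with H=9, T=14, V=3]  = 35

35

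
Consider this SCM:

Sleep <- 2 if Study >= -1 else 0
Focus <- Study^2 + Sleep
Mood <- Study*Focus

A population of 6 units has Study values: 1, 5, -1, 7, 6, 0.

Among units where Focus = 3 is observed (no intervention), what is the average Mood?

0

Conditioning on Focus=3 selects the 2 unit(s) with Study ∈ {1, -1}. Their Mood values: 3, -3. Mean = 0.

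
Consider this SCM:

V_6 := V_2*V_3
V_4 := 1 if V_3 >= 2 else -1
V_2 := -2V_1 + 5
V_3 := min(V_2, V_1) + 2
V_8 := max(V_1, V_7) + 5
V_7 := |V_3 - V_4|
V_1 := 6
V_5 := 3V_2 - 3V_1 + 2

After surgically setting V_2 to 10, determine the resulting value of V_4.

1

Under do(V_2=10), the mechanism V_2 := -2V_1 + 5 is discarded; V_2 is fixed at 10.
V_3 = min(V_2, V_1) + 2  [with V_2=10, V_1=6]  = 8
V_4 = 1 if V_3 >= 2 else -1  [with V_3=8]  = 1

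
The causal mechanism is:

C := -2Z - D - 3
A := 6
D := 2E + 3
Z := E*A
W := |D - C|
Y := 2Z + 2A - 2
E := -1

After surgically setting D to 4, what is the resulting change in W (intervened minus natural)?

-6

Under do(D=4), the mechanism D := 2E + 3 is discarded; D is fixed at 4.
Z = E*A  [with E=-1, A=6]  = -6
C = -2Z - D - 3  [with Z=-6, D=4]  = 5
W = |D - C|  [with D=4, C=5]  = 1
Without intervention: Z = E*A  [with E=-1, A=6]  = -6; D = 2E + 3  [with E=-1]  = 1; C = -2Z - D - 3  [with Z=-6, D=1]  = 8; W = |D - C|  [with D=1, C=8]  = 7.
Change = 1 − 7 = -6.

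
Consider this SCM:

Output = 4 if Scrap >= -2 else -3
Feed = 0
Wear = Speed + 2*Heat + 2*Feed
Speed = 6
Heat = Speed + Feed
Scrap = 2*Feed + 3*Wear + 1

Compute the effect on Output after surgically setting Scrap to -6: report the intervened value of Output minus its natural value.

-7

The intervention breaks the incoming arrows to Scrap: Scrap = 2*Feed + 3*Wear + 1 no longer applies, and Scrap = -6.
Output = 4 if Scrap >= -2 else -3  [with Scrap=-6]  = -3
Without intervention: Heat = Speed + Feed  [with Speed=6, Feed=0]  = 6; Wear = Speed + 2*Heat + 2*Feed  [with Speed=6, Heat=6, Feed=0]  = 18; Scrap = 2*Feed + 3*Wear + 1  [with Feed=0, Wear=18]  = 55; Output = 4 if Scrap >= -2 else -3  [with Scrap=55]  = 4.
Change = -3 − 4 = -7.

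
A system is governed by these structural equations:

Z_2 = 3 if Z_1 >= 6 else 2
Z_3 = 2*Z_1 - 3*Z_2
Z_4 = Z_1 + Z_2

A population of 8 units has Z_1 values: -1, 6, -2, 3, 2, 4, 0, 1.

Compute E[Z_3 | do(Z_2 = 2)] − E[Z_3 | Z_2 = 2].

do(Z_2=2) breaks Z_2's dependence on Z_1. With Z_2=2 fixed, Z_3 across the units is -8, 6, -10, 0, -2, 2, -6, -4, mean -2.75.
Conditioning on Z_2=2 selects the 7 unit(s) with Z_1 ∈ {-1, -2, 3, 2, 4, 0, 1}. Their Z_3 values: -8, -10, 0, -2, 2, -6, -4. Mean = -4.
Difference = -2.75 − (-4) = 1.25.

1.25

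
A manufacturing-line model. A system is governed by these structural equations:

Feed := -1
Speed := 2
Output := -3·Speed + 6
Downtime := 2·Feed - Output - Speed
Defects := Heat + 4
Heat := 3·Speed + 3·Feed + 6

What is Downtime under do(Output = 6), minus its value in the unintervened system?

-6

The intervention breaks the incoming arrows to Output: Output := -3·Speed + 6 no longer applies, and Output = 6.
Downtime = 2·Feed - Output - Speed  [with Feed=-1, Output=6, Speed=2]  = -10
Without intervention: Output = -3·Speed + 6  [with Speed=2]  = 0; Downtime = 2·Feed - Output - Speed  [with Feed=-1, Output=0, Speed=2]  = -4.
Change = -10 − (-4) = -6.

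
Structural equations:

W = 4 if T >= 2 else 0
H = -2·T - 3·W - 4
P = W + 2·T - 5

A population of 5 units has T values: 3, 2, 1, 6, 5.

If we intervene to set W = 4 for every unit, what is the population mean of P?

5.8

Under do(W=4), W's equation is replaced by W=4 for every unit. Per-unit P: 5, 3, 1, 11, 9. Mean = 5.8.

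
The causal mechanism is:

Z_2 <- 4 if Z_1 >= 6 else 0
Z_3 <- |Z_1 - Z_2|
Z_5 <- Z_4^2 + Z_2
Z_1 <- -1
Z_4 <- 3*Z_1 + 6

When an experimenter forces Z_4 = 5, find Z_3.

Under do(Z_4=5), the mechanism Z_4 <- 3*Z_1 + 6 is discarded; Z_4 is fixed at 5.
Since Z_3 is not a descendant of the intervened variable, it is unaffected.
Z_2 = 4 if Z_1 >= 6 else 0  [with Z_1=-1]  = 0
Z_3 = |Z_1 - Z_2|  [with Z_1=-1, Z_2=0]  = 1

1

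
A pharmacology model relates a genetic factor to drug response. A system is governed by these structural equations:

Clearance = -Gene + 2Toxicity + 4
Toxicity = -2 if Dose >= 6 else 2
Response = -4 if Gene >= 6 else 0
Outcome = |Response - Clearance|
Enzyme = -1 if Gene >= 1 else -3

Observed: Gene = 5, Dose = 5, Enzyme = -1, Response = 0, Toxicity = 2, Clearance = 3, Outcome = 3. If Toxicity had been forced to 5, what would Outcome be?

9

Under do(Toxicity=5), the mechanism Toxicity = -2 if Dose >= 6 else 2 is discarded; Toxicity is fixed at 5.
Response = -4 if Gene >= 6 else 0  [with Gene=5]  = 0
Clearance = -Gene + 2Toxicity + 4  [with Gene=5, Toxicity=5]  = 9
Outcome = |Response - Clearance|  [with Response=0, Clearance=9]  = 9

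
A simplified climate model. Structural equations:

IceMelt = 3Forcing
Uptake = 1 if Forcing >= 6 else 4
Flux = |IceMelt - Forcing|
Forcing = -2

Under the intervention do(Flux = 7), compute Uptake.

The intervention breaks the incoming arrows to Flux: Flux = |IceMelt - Forcing| no longer applies, and Flux = 7.
Uptake is not downstream of the intervention, so its value is determined by the original equations.
Uptake = 1 if Forcing >= 6 else 4  [with Forcing=-2]  = 4

4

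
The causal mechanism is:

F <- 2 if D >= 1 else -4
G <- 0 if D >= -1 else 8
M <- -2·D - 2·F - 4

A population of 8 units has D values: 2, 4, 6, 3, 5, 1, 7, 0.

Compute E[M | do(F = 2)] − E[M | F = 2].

do(F=2) breaks F's dependence on D. With F=2 fixed, M across the units is -12, -16, -20, -14, -18, -10, -22, -8, mean -15.
Conditioning on F=2 selects the 7 unit(s) with D ∈ {2, 4, 6, 3, 5, 1, 7}. Their M values: -12, -16, -20, -14, -18, -10, -22. Mean = -16.
Difference = -15 − (-16) = 1.

1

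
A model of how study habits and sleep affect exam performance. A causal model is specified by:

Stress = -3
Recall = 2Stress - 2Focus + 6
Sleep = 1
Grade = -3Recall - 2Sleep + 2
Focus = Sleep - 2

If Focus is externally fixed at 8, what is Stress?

-3

Under do(Focus=8), the mechanism Focus = Sleep - 2 is discarded; Focus is fixed at 8.
Since Stress is not a descendant of the intervened variable, it is unaffected.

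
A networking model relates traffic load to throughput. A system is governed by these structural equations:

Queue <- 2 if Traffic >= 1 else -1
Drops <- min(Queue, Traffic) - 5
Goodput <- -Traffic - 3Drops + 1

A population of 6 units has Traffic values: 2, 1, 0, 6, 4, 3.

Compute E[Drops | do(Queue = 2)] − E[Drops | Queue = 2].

-0.3

do(Queue=2) breaks Queue's dependence on Traffic. With Queue=2 fixed, Drops across the units is -3, -4, -5, -3, -3, -3, mean -3.5.
Observing Queue=2 restricts to units where Queue's equation naturally yields 2: Traffic ∈ {2, 1, 6, 4, 3}. In that subpopulation Drops = -3, -4, -3, -3, -3, mean -3.2.
Difference = -3.5 − (-3.2) = -0.3.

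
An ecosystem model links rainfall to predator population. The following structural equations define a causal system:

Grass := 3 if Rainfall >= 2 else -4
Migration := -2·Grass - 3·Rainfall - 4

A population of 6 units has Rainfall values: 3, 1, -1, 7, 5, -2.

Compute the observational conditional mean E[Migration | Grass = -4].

E[Migration|Grass=-4] averages over only the 3 units with Grass=-4 (Rainfall = 1, -1, -2): Migration = 1, 7, 10, mean 6.

6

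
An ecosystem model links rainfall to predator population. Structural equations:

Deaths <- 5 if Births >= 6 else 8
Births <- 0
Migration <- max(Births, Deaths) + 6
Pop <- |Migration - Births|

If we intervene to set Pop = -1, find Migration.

14

Under do(Pop=-1), the mechanism Pop <- |Migration - Births| is discarded; Pop is fixed at -1.
Since Migration is not a descendant of the intervened variable, it is unaffected.
Deaths = 5 if Births >= 6 else 8  [with Births=0]  = 8
Migration = max(Births, Deaths) + 6  [with Births=0, Deaths=8]  = 14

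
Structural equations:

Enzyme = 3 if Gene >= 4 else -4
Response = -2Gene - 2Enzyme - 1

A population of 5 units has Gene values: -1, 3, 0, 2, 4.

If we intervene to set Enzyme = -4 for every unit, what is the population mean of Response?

The intervention sets Enzyme=-4 in all 5 units regardless of Gene. Recomputing Response per unit gives 9, 1, 7, 3, -1; average 3.8.

3.8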